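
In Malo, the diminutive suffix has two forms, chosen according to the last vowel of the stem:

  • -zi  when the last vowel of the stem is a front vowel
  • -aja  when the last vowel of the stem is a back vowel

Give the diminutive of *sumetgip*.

*sumetgip*: last vowel = /i/, a front vowel → -zi → *sumetgipzi*.

sumetgipzi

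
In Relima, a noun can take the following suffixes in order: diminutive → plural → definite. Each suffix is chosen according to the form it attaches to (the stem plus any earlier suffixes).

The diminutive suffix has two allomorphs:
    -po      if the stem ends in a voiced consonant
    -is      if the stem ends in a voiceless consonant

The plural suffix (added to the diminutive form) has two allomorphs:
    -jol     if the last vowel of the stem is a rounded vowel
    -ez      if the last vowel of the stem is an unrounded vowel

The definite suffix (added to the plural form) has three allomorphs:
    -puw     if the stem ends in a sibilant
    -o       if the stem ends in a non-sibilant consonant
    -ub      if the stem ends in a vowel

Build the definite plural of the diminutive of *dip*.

The final consonant of *dip* is /p/, which is voiceless, so the diminutive suffix is -is, giving *dipis*.
The diminutive form *dipis*: last vowel = /i/, an unrounded vowel → -ez → *dipisez*.
The plural form *dipisez*: final sound = /z/, a sibilant → -puw → *dipisezpuw*.

dipisezpuw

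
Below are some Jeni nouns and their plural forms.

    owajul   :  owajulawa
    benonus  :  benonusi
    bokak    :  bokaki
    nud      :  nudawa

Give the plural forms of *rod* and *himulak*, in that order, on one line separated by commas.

rodawa, himulaki

The pattern is voicing of the final consonant: -i when the stem ends in a voiceless consonant (*benonus*, *bokak*); -awa when the stem ends in a voiced consonant (*owajul*, *nud*).
Since the final consonant of *rod* is /d/ (voiced), it takes -awa, giving *rodawa*.
*himulak*: final consonant = /k/, voiceless → -i → *himulaki*.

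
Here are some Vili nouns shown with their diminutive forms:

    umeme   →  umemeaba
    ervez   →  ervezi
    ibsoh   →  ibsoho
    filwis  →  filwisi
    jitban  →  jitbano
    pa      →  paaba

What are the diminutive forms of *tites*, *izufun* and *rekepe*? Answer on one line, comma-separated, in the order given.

Looking at the final sound of each stem: -i when the stem ends in a sibilant (*ervez*, *filwis*); -o when the stem ends in a non-sibilant consonant (*ibsoh*, *jitban*); -aba when the stem ends in a vowel (*umeme*, *pa*).
Since the final sound of *tites* is /s/ (a sibilant), it takes -i, giving *titesi*.
The final sound of *izufun* is /n/, which is a non-sibilant consonant, so the suffix is -o, giving *izufuno*.
*rekepe*: final sound = /e/, a vowel → -aba → *rekepeaba*.

titesi, izufuno, rekepeaba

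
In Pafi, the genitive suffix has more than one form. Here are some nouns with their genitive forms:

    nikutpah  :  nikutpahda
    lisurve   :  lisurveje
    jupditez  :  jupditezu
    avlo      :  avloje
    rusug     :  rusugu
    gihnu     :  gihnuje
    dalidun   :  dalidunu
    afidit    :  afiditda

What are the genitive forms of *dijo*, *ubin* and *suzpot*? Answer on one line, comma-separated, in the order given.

The pattern is voicing of the final sound: -da when the stem ends in a voiceless consonant (*nikutpah*, *afidit*); -u when the stem ends in a voiced consonant (*jupditez*, *rusug*, *dalidun*); -je when the stem ends in a vowel (*lisurve*, *avlo*, *gihnu*).
The final sound of *dijo* is /o/, which is a vowel, so the suffix is -je, giving *dijoje*.
*ubin* — final sound /n/ (a voiced consonant) → -u → *ubinu*.
*suzpot*: final sound = /t/, a voiceless consonant → -da → *suzpotda*.

dijoje, ubinu, suzpotda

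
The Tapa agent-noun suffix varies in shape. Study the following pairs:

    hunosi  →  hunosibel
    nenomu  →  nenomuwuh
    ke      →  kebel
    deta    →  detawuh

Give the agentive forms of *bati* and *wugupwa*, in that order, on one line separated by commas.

batibel, wugupwawuh

The pattern is front/back vowel harmony: -bel when the last vowel of the stem is a front vowel (*hunosi*, *ke*); -wuh when the last vowel of the stem is a back vowel (*nenomu*, *deta*).
*bati* — last vowel /i/ (a front vowel) → -bel → *batibel*.
The last vowel of *wugupwa* is /a/, which is a back vowel, so the suffix is -wuh, giving *wugupwawuh*.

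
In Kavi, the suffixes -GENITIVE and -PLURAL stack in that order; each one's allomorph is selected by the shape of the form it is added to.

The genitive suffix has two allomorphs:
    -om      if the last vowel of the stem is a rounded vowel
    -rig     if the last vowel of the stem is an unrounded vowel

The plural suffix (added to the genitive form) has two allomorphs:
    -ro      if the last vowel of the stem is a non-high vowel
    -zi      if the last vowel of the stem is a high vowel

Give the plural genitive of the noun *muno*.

*muno*: last vowel = /o/, a rounded vowel → -om → *munoom*.
The genitive form *munoom*: last vowel = /o/, a non-high vowel → -ro → *munoomro*.

munoomro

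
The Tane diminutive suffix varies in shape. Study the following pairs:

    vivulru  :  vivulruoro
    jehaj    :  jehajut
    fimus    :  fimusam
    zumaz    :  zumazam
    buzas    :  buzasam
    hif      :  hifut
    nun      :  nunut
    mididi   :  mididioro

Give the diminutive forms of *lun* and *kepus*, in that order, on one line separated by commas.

The pattern is sibilance of the final sound: -am when the stem ends in a sibilant (*fimus*, *zumaz*, *buzas*); -ut when the stem ends in a non-sibilant consonant (*jehaj*, *hif*, *nun*); -oro when the stem ends in a vowel (*vivulru*, *mididi*).
The final sound of *lun* is /n/, which is a non-sibilant consonant, so the suffix is -ut, giving *lunut*.
*kepus*: final sound = /s/, a sibilant → -am → *kepusam*.

lunut, kepusam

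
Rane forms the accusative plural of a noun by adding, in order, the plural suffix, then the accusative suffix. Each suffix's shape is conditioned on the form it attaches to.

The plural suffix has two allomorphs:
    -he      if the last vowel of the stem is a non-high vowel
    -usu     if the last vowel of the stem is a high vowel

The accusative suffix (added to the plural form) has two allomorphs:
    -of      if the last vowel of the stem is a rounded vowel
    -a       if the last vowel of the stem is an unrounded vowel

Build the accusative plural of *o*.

The last vowel of *o* is /o/, which is a non-high vowel, so the plural suffix is -he, giving *ohe*.
The last vowel of the plural form *ohe* is /e/, which is an unrounded vowel, so the accusative suffix is -a, giving *ohea*.

ohea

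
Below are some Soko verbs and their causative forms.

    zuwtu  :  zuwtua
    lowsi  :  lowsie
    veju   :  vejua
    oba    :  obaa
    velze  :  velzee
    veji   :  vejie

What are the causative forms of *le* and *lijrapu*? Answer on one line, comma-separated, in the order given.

lee, lijrapua

The pattern is front/back vowel harmony: -e when the last vowel of the stem is a front vowel (*lowsi*, *velze*, *veji*); -a when the last vowel of the stem is a back vowel (*zuwtu*, *veju*, *oba*).
*le*: last vowel = /e/, a front vowel → -e → *lee*.
The last vowel of *lijrapu* is /u/, which is a back vowel, so the suffix is -a, giving *lijrapua*.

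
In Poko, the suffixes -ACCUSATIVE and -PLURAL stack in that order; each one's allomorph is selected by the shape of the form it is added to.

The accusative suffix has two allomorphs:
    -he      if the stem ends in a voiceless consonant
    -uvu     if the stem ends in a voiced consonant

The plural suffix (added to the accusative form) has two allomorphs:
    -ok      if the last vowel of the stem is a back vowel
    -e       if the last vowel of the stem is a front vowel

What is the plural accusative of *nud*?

nuduvuok

*nud* — final consonant /d/ (voiced) → -uvu → *nuduvu*.
The accusative form *nuduvu* — last vowel /u/ (a back vowel) → -ok → *nuduvuok*.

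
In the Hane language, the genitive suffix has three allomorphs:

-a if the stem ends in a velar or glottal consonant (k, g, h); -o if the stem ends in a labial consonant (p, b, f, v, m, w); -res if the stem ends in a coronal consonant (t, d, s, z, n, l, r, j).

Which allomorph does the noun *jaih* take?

-a

Since the final consonant of *jaih* is /h/ (velar/glottal), it takes -a.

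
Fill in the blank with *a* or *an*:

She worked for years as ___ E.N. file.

an

The indefinite article is chosen by the initial *sound* of the following word, not its spelling.
The initialism *E.N.* is read letter by letter; the first letter, E, is pronounced /iː/, which begins with a vowel sound.
So the article is *an*: She worked for years as an E.N. file.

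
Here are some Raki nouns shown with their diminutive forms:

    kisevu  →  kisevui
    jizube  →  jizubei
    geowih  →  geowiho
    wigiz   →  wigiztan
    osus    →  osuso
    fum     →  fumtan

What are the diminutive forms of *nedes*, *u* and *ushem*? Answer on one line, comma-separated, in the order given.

nedeso, ui, ushemtan

Looking at the final sound of each stem: -o when the stem ends in a voiceless consonant (*geowih*, *osus*); -tan when the stem ends in a voiced consonant (*wigiz*, *fum*); -i when the stem ends in a vowel (*kisevu*, *jizube*).
*nedes*: final sound = /s/, a voiceless consonant → -o → *nedeso*.
The final sound of *u* is /u/, which is a vowel, so the suffix is -i, giving *ui*.
*ushem* — final sound /m/ (a voiced consonant) → -tan → *ushemtan*.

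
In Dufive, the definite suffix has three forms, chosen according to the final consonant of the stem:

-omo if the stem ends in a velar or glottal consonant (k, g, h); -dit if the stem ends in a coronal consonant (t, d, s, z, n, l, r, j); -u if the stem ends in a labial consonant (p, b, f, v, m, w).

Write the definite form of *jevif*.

*jevif* — final consonant /f/ (labial) → -u → *jevifu*.

jevifu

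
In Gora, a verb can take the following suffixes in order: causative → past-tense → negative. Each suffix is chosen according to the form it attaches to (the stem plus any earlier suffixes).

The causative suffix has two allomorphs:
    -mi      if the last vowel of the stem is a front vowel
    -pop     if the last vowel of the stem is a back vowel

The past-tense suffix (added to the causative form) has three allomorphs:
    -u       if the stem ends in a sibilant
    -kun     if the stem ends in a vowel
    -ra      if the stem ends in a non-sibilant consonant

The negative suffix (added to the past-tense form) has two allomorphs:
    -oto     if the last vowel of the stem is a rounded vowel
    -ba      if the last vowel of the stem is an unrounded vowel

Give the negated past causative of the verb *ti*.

*ti*: last vowel = /i/, a front vowel → -mi → *timi*.
The causative form *timi*: final sound = /i/, a vowel → -kun → *timikun*.
The past-tense form *timikun* — last vowel /u/ (a rounded vowel) → -oto → *timikunoto*.

timikunoto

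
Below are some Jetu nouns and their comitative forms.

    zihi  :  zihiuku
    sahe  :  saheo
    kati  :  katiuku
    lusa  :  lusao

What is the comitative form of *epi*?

The alternation tracks the last vowel of the stem — -uku when the last vowel of the stem is a high vowel (*zihi*, *kati*); -o when the last vowel of the stem is a non-high vowel (*sahe*, *lusa*).
Since the last vowel of *epi* is /i/ (a high vowel), it takes -uku, giving *epiuku*.

epiuku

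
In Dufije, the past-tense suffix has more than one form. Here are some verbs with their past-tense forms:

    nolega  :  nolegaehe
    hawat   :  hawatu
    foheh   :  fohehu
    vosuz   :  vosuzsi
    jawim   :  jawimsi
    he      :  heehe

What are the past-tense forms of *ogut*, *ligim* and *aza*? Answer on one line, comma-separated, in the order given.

ogutu, ligimsi, azaehe

The pattern is voicing of the final sound: -u when the stem ends in a voiceless consonant (*hawat*, *foheh*); -si when the stem ends in a voiced consonant (*vosuz*, *jawim*); -ehe when the stem ends in a vowel (*nolega*, *he*).
Since the final sound of *ogut* is /t/ (a voiceless consonant), it takes -u, giving *ogutu*.
*ligim*: final sound = /m/, a voiced consonant → -si → *ligimsi*.
*aza* — final sound /a/ (a vowel) → -ehe → *azaehe*.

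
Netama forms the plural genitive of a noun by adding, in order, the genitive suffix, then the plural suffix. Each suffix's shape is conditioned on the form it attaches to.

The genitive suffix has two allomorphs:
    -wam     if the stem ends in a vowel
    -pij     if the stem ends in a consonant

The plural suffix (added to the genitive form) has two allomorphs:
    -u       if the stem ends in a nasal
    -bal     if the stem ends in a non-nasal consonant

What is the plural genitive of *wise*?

wisewamu

The final sound of *wise* is /e/, which is a vowel, so the genitive suffix is -wam, giving *wisewam*.
The genitive form *wisewam*: final consonant = /m/, a nasal → -u → *wisewamu*.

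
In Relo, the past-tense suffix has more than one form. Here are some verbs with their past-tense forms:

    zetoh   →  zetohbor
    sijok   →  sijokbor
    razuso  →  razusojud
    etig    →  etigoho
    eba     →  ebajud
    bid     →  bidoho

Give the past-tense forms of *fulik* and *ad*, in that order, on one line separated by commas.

fulikbor, adoho

Looking at the final sound of each stem: -bor when the stem ends in a voiceless consonant (*zetoh*, *sijok*); -oho when the stem ends in a voiced consonant (*etig*, *bid*); -jud when the stem ends in a vowel (*razuso*, *eba*).
*fulik* — final sound /k/ (a voiceless consonant) → -bor → *fulikbor*.
*ad* — final sound /d/ (a voiced consonant) → -oho → *adoho*.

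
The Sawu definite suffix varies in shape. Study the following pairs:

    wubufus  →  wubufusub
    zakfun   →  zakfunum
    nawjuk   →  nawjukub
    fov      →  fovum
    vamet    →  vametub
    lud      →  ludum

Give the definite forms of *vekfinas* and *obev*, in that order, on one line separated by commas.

The pattern is voicing of the final consonant: -ub when the stem ends in a voiceless consonant (*wubufus*, *nawjuk*, *vamet*); -um when the stem ends in a voiced consonant (*zakfun*, *fov*, *lud*).
Since the final consonant of *vekfinas* is /s/ (voiceless), it takes -ub, giving *vekfinasub*.
Since the final consonant of *obev* is /v/ (voiced), it takes -um, giving *obevum*.

vekfinasub, obevum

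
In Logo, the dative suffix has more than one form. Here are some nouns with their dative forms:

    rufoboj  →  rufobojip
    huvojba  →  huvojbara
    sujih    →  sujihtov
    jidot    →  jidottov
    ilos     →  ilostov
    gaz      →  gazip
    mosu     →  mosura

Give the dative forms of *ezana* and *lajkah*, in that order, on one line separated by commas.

The pattern is voicing of the final sound: -tov when the stem ends in a voiceless consonant (*sujih*, *jidot*, *ilos*); -ip when the stem ends in a voiced consonant (*rufoboj*, *gaz*); -ra when the stem ends in a vowel (*huvojba*, *mosu*).
Since the final sound of *ezana* is /a/ (a vowel), it takes -ra, giving *ezanara*.
Since the final sound of *lajkah* is /h/ (a voiceless consonant), it takes -tov, giving *lajkahtov*.

ezanara, lajkahtov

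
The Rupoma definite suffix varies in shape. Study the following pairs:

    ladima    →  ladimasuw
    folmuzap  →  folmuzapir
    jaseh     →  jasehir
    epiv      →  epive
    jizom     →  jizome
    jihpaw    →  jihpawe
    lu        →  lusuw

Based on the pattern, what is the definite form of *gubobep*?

The alternation tracks the final sound of the stem — -ir when the stem ends in a voiceless consonant (*folmuzap*, *jaseh*); -e when the stem ends in a voiced consonant (*epiv*, *jizom*, *jihpaw*); -suw when the stem ends in a vowel (*ladima*, *lu*).
*gubobep* — final sound /p/ (a voiceless consonant) → -ir → *gubobepir*.

gubobepir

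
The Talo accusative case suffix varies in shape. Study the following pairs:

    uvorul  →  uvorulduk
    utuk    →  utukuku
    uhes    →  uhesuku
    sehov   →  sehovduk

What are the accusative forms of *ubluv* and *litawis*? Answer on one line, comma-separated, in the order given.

ubluvduk, litawisuku

The pattern is voicing of the final consonant: -uku when the stem ends in a voiceless consonant (*utuk*, *uhes*); -duk when the stem ends in a voiced consonant (*uvorul*, *sehov*).
The final consonant of *ubluv* is /v/, which is voiced, so the suffix is -duk, giving *ubluvduk*.
Since the final consonant of *litawis* is /s/ (voiceless), it takes -uku, giving *litawisuku*.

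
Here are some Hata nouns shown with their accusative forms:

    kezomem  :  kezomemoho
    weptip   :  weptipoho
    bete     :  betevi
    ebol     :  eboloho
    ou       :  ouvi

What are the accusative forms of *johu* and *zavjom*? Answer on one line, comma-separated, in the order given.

johuvi, zavjomoho

The alternation tracks the final sound of the stem — -oho when the stem ends in a consonant (*kezomem*, *weptip*, *ebol*); -vi when the stem ends in a vowel (*bete*, *ou*).
The final sound of *johu* is /u/, which is a vowel, so the suffix is -vi, giving *johuvi*.
*zavjom*: final sound = /m/, a consonant → -oho → *zavjomoho*.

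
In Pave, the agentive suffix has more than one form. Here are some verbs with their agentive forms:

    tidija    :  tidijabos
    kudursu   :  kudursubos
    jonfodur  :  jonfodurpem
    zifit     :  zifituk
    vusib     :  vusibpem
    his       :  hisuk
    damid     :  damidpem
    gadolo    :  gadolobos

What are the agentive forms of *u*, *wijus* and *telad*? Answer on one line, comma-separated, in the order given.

The suffix is conditioned by the final sound: -uk when the stem ends in a voiceless consonant (*zifit*, *his*); -pem when the stem ends in a voiced consonant (*jonfodur*, *vusib*, *damid*); -bos when the stem ends in a vowel (*tidija*, *kudursu*, *gadolo*).
The final sound of *u* is /u/, which is a vowel, so the suffix is -bos, giving *ubos*.
Since the final sound of *wijus* is /s/ (a voiceless consonant), it takes -uk, giving *wijusuk*.
*telad*: final sound = /d/, a voiced consonant → -pem → *teladpem*.

ubos, wijusuk, teladpem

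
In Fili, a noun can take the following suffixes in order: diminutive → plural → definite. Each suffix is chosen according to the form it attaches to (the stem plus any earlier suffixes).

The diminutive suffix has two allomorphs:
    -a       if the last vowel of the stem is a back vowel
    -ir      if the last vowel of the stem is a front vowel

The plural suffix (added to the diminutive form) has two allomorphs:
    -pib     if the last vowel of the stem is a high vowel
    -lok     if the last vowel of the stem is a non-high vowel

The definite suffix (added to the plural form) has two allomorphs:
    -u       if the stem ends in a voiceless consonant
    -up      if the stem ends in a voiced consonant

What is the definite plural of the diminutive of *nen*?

*nen* — last vowel /e/ (a front vowel) → -ir → *nenir*.
The diminutive form *nenir* — last vowel /i/ (a high vowel) → -pib → *nenirpib*.
Since the final consonant of the plural form *nenirpib* is /b/ (voiced), it takes -up, giving *nenirpibup*.

nenirpibup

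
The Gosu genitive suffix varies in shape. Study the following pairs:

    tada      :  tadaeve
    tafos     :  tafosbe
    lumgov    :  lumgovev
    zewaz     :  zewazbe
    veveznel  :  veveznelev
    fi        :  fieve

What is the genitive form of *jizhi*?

The pattern is sibilance of the final sound: -be when the stem ends in a sibilant (*tafos*, *zewaz*); -ev when the stem ends in a non-sibilant consonant (*lumgov*, *veveznel*); -eve when the stem ends in a vowel (*tada*, *fi*).
Since the final sound of *jizhi* is /i/ (a vowel), it takes -eve, giving *jizhieve*.

jizhieve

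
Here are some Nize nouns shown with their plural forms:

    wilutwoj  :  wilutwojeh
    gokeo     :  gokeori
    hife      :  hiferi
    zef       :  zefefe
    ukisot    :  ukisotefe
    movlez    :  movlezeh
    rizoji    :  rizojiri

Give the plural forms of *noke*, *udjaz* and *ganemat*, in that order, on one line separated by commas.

Looking at the final sound of each stem: -efe when the stem ends in a voiceless consonant (*zef*, *ukisot*); -eh when the stem ends in a voiced consonant (*wilutwoj*, *movlez*); -ri when the stem ends in a vowel (*gokeo*, *hife*, *rizoji*).
*noke* — final sound /e/ (a vowel) → -ri → *nokeri*.
The final sound of *udjaz* is /z/, which is a voiced consonant, so the suffix is -eh, giving *udjazeh*.
The final sound of *ganemat* is /t/, which is a voiceless consonant, so the suffix is -efe, giving *ganematefe*.

nokeri, udjazeh, ganematefe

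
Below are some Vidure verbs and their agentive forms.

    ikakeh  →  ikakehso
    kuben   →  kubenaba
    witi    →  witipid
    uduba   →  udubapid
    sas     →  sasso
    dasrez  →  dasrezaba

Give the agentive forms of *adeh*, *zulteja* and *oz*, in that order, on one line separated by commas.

Looking at the final sound of each stem: -so when the stem ends in a voiceless consonant (*ikakeh*, *sas*); -aba when the stem ends in a voiced consonant (*kuben*, *dasrez*); -pid when the stem ends in a vowel (*witi*, *uduba*).
*adeh*: final sound = /h/, a voiceless consonant → -so → *adehso*.
*zulteja*: final sound = /a/, a vowel → -pid → *zultejapid*.
Since the final sound of *oz* is /z/ (a voiced consonant), it takes -aba, giving *ozaba*.

adehso, zultejapid, ozaba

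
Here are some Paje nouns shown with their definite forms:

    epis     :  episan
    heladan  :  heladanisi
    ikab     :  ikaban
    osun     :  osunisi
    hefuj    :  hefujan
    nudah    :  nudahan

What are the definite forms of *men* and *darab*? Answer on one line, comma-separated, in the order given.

The suffix is conditioned by the final consonant: -isi when the stem ends in a nasal (*heladan*, *osun*); -an when the stem ends in a non-nasal consonant (*epis*, *ikab*, *hefuj*, *nudah*).
The final consonant of *men* is /n/, which is a nasal, so the suffix is -isi, giving *menisi*.
The final consonant of *darab* is /b/, which is non-nasal, so the suffix is -an, giving *daraban*.

menisi, daraban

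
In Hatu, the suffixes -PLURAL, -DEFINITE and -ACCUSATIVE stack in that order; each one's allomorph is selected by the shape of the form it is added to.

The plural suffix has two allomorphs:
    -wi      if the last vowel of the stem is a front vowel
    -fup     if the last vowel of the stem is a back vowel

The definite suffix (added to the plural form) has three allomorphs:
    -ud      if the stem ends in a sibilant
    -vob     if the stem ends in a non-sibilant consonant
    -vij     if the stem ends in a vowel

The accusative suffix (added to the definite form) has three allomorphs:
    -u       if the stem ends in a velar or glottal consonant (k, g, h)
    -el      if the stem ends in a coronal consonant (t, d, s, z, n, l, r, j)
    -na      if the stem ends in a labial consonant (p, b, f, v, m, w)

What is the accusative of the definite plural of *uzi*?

*uzi*: last vowel = /i/, a front vowel → -wi → *uziwi*.
The final sound of the plural form *uziwi* is /i/, which is a vowel, so the definite suffix is -vij, giving *uziwivij*.
The final consonant of the definite form *uziwivij* is /j/, which is coronal, so the accusative suffix is -el, giving *uziwivijel*.

uziwivijel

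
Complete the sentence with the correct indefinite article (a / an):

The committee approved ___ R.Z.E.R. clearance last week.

an

The indefinite article is chosen by the initial *sound* of the following word, not its spelling.
The initialism *R.Z.E.R.* is read letter by letter; the first letter, R, is pronounced /ɑr/, which begins with a vowel sound.
So the article is *an*: The committee approved an R.Z.E.R. clearance last week.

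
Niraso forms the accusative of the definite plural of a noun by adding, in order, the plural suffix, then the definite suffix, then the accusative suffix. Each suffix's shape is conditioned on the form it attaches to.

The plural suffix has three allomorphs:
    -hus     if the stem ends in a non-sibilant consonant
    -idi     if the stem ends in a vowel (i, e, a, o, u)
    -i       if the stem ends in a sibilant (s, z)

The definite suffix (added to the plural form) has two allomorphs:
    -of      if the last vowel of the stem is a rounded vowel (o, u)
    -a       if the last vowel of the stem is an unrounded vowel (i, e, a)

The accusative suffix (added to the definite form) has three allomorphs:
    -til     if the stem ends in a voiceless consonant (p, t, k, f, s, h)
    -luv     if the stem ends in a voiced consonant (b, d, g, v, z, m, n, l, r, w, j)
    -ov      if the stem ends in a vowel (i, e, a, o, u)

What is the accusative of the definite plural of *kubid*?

The final sound of *kubid* is /d/, which is a non-sibilant consonant, so the plural suffix is -hus, giving *kubidhus*.
The plural form *kubidhus* — last vowel /u/ (a rounded vowel) → -of → *kubidhusof*.
The final sound of the definite form *kubidhusof* is /f/, which is a voiceless consonant, so the accusative suffix is -til, giving *kubidhusoftil*.

kubidhusoftil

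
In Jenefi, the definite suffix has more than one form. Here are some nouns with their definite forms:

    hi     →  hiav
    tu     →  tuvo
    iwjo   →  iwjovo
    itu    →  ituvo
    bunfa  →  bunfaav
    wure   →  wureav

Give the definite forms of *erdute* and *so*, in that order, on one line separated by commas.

The alternation tracks the last vowel of the stem — -vo when the last vowel of the stem is a rounded vowel (*tu*, *iwjo*, *itu*); -av when the last vowel of the stem is an unrounded vowel (*hi*, *bunfa*, *wure*).
*erdute* — last vowel /e/ (an unrounded vowel) → -av → *erduteav*.
*so*: last vowel = /o/, a rounded vowel → -vo → *sovo*.

erduteav, sovo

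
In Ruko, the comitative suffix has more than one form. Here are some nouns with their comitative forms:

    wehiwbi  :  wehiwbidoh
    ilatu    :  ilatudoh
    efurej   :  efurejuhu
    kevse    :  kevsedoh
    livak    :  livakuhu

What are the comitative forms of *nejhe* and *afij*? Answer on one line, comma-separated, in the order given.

nejhedoh, afijuhu

Looking at the final sound of each stem: -uhu when the stem ends in a consonant (*efurej*, *livak*); -doh when the stem ends in a vowel (*wehiwbi*, *ilatu*, *kevse*).
*nejhe*: final sound = /e/, a vowel → -doh → *nejhedoh*.
Since the final sound of *afij* is /j/ (a consonant), it takes -uhu, giving *afijuhu*.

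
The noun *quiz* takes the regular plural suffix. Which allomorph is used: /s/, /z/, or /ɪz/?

/ɪz/

The stem *quiz* ends in a sibilant (/s, z, ʃ, ʒ, tʃ, dʒ/).
The plural suffix surfaces as /ɪz/ after sibilants, /s/ after other voiceless consonants, and /z/ after other voiced sounds.
So the plural -s on *quiz* is pronounced /ɪz/.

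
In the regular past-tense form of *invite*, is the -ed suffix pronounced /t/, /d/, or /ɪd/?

/ɪd/

The stem *invite* ends in /t/ or /d/.
The -ed suffix is realized as /ɪd/ after /t, d/; as /t/ after other voiceless consonants; and as /d/ after other voiced sounds.
So -ed on *invite* is pronounced /ɪd/.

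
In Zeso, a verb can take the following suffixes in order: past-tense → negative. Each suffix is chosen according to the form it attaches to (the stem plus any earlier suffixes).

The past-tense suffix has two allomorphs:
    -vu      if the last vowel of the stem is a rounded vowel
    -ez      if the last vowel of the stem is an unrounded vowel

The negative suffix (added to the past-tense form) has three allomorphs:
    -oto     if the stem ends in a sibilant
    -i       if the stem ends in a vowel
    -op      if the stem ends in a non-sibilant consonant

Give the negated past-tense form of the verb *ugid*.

ugidezoto

*ugid* — last vowel /i/ (an unrounded vowel) → -ez → *ugidez*.
The past-tense form *ugidez*: final sound = /z/, a sibilant → -oto → *ugidezoto*.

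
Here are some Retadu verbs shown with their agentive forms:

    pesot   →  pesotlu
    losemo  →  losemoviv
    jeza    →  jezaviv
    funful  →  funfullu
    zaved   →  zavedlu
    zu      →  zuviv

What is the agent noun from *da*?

The pattern is consonant vs. vowel: -lu when the stem ends in a consonant (*pesot*, *funful*, *zaved*); -viv when the stem ends in a vowel (*losemo*, *jeza*, *zu*).
*da*: final sound = /a/, a vowel → -viv → *daviv*.

daviv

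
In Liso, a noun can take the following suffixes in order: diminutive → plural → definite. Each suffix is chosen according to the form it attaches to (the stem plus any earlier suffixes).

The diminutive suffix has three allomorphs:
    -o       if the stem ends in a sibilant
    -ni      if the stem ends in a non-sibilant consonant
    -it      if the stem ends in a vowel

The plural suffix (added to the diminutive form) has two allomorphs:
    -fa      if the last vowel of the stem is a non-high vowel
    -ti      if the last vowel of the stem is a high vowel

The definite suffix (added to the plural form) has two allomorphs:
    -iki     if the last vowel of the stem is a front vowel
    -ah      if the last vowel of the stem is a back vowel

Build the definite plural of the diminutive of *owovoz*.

*owovoz*: final sound = /z/, a sibilant → -o → *owovozo*.
The last vowel of the diminutive form *owovozo* is /o/, which is a non-high vowel, so the plural suffix is -fa, giving *owovozofa*.
The plural form *owovozofa*: last vowel = /a/, a back vowel → -ah → *owovozofaah*.

owovozofaah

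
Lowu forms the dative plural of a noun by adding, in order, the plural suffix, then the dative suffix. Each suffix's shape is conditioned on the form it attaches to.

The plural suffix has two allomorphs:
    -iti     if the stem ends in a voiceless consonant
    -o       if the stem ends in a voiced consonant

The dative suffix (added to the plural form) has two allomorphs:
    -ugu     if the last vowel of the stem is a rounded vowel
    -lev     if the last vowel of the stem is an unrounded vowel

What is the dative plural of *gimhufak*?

Since the final consonant of *gimhufak* is /k/ (voiceless), it takes -iti, giving *gimhufakiti*.
The plural form *gimhufakiti* — last vowel /i/ (an unrounded vowel) → -lev → *gimhufakitilev*.

gimhufakitilev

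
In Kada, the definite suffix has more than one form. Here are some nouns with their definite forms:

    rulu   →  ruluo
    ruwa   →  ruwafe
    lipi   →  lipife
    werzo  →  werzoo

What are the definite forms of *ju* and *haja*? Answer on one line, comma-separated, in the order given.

juo, hajafe

Looking at the last vowel of each stem: -o when the last vowel of the stem is a rounded vowel (*rulu*, *werzo*); -fe when the last vowel of the stem is an unrounded vowel (*ruwa*, *lipi*).
The last vowel of *ju* is /u/, which is a rounded vowel, so the suffix is -o, giving *juo*.
*haja*: last vowel = /a/, an unrounded vowel → -fe → *hajafe*.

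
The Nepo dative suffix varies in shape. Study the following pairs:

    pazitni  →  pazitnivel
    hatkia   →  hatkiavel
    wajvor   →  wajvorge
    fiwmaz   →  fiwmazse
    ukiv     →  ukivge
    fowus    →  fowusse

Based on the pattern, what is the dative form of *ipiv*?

The alternation tracks the final sound of the stem — -se when the stem ends in a sibilant (*fiwmaz*, *fowus*); -ge when the stem ends in a non-sibilant consonant (*wajvor*, *ukiv*); -vel when the stem ends in a vowel (*pazitni*, *hatkia*).
*ipiv* — final sound /v/ (a non-sibilant consonant) → -ge → *ipivge*.

ipivge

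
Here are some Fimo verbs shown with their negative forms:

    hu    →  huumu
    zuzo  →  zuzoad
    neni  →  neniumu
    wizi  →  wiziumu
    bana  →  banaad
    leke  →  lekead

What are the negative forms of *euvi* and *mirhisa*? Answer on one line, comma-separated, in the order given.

euviumu, mirhisaad

The alternation tracks the last vowel of the stem — -umu when the last vowel of the stem is a high vowel (*hu*, *neni*, *wizi*); -ad when the last vowel of the stem is a non-high vowel (*zuzo*, *bana*, *leke*).
*euvi* — last vowel /i/ (a high vowel) → -umu → *euviumu*.
The last vowel of *mirhisa* is /a/, which is a non-high vowel, so the suffix is -ad, giving *mirhisaad*.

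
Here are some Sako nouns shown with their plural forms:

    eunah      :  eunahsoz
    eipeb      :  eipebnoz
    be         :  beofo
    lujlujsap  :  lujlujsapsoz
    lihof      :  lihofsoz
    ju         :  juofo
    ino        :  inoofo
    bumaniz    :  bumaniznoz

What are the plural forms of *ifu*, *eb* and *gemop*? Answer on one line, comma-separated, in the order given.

ifuofo, ebnoz, gemopsoz

The alternation tracks the final sound of the stem — -soz when the stem ends in a voiceless consonant (*eunah*, *lujlujsap*, *lihof*); -noz when the stem ends in a voiced consonant (*eipeb*, *bumaniz*); -ofo when the stem ends in a vowel (*be*, *ju*, *ino*).
Since the final sound of *ifu* is /u/ (a vowel), it takes -ofo, giving *ifuofo*.
The final sound of *eb* is /b/, which is a voiced consonant, so the suffix is -noz, giving *ebnoz*.
The final sound of *gemop* is /p/, which is a voiceless consonant, so the suffix is -soz, giving *gemopsoz*.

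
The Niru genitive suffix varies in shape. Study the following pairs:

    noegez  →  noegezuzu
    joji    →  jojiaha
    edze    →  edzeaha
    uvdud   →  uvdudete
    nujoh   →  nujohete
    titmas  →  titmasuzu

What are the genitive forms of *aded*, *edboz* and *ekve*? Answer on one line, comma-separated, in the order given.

The pattern is sibilance of the final sound: -uzu when the stem ends in a sibilant (*noegez*, *titmas*); -ete when the stem ends in a non-sibilant consonant (*uvdud*, *nujoh*); -aha when the stem ends in a vowel (*joji*, *edze*).
*aded* — final sound /d/ (a non-sibilant consonant) → -ete → *adedete*.
The final sound of *edboz* is /z/, which is a sibilant, so the suffix is -uzu, giving *edbozuzu*.
The final sound of *ekve* is /e/, which is a vowel, so the suffix is -aha, giving *ekveaha*.

adedete, edbozuzu, ekveaha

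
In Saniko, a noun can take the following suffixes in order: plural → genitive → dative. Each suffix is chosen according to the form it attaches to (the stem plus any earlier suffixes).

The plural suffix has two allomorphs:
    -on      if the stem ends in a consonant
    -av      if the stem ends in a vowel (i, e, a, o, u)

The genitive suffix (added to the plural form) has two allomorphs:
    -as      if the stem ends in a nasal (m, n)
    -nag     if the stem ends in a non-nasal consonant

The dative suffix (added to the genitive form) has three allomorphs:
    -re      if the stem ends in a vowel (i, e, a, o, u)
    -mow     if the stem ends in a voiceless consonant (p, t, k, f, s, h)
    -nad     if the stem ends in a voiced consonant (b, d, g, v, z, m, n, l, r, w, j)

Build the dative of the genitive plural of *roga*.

rogaavnagnad

The final sound of *roga* is /a/, which is a vowel, so the plural suffix is -av, giving *rogaav*.
The final consonant of the plural form *rogaav* is /v/, which is non-nasal, so the genitive suffix is -nag, giving *rogaavnag*.
The genitive form *rogaavnag* — final sound /g/ (a voiced consonant) → -nad → *rogaavnagnad*.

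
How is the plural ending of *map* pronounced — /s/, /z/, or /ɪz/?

/s/

The stem *map* ends in a voiceless non-sibilant consonant.
The plural suffix surfaces as /ɪz/ after sibilants, /s/ after other voiceless consonants, and /z/ after other voiced sounds.
So the plural -s on *map* is pronounced /s/.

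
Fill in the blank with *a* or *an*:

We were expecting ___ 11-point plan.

The indefinite article is chosen by the initial *sound* of the following word, not its spelling.
The number *11* is spoken "eleven", beginning with /ɪˈlɛvən/ — a vowel sound.
So the article is *an*: We were expecting an 11-point plan.

an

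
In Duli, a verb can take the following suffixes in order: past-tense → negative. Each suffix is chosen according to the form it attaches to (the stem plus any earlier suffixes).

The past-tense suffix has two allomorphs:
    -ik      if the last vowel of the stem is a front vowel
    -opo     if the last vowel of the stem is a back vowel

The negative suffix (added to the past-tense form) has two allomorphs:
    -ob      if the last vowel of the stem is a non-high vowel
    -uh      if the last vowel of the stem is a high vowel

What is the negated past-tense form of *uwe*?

uweikuh

*uwe* — last vowel /e/ (a front vowel) → -ik → *uweik*.
The last vowel of the past-tense form *uweik* is /i/, which is a high vowel, so the negative suffix is -uh, giving *uweikuh*.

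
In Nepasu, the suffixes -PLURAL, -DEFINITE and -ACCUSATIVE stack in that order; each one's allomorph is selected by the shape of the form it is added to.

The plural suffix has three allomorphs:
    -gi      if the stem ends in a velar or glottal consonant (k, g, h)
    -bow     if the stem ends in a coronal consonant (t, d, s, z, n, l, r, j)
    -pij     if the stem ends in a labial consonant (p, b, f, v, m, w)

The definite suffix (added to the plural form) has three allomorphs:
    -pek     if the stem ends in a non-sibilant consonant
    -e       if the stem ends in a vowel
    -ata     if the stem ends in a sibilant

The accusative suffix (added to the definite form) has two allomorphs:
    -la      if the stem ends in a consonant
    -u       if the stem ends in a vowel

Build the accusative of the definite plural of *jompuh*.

jompuhgieu

The final consonant of *jompuh* is /h/, which is velar/glottal, so the plural suffix is -gi, giving *jompuhgi*.
Since the final sound of the plural form *jompuhgi* is /i/ (a vowel), it takes -e, giving *jompuhgie*.
Since the final sound of the definite form *jompuhgie* is /e/ (a vowel), it takes -u, giving *jompuhgieu*.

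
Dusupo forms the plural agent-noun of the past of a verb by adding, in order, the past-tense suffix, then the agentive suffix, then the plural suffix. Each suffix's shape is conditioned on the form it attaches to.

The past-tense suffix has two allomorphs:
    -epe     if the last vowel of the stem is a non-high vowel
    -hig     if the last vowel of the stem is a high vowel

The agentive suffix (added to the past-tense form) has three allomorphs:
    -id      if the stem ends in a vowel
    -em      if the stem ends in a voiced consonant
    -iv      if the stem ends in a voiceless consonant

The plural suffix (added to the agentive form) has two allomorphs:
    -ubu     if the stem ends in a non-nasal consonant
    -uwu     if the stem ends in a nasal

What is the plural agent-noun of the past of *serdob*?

*serdob*: last vowel = /o/, a non-high vowel → -epe → *serdobepe*.
The past-tense form *serdobepe* — final sound /e/ (a vowel) → -id → *serdobepeid*.
Since the final consonant of the agentive form *serdobepeid* is /d/ (non-nasal), it takes -ubu, giving *serdobepeidubu*.

serdobepeidubu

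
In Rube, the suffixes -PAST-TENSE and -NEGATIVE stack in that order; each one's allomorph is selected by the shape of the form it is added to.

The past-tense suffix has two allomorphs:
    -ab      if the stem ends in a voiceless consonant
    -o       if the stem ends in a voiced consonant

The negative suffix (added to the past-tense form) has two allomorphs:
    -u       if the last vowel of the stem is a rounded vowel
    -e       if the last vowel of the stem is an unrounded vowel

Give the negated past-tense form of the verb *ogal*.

ogalou

The final consonant of *ogal* is /l/, which is voiced, so the past-tense suffix is -o, giving *ogalo*.
Since the last vowel of the past-tense form *ogalo* is /o/ (a rounded vowel), it takes -u, giving *ogalou*.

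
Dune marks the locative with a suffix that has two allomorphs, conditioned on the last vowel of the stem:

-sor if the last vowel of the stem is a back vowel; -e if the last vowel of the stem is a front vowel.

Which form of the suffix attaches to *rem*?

-e

*rem* — last vowel /e/ (a front vowel) → -e.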